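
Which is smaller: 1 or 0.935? 0.935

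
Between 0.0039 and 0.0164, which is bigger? 0.0164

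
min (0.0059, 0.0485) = 0.0059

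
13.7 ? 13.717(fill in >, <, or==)<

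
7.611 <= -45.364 False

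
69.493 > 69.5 False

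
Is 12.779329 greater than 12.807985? No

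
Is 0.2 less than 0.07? No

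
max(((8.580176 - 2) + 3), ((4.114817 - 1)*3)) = 9.580176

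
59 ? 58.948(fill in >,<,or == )>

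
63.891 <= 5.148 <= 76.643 False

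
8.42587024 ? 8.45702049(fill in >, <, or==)<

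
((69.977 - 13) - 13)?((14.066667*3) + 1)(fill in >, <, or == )>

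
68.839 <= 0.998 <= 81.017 False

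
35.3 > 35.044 True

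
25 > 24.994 True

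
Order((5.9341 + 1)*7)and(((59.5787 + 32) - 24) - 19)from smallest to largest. ((5.9341 + 1)*7), (((59.5787 + 32) - 24) - 19)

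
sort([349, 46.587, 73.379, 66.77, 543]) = [46.587, 66.77, 73.379, 349, 543]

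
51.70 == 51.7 True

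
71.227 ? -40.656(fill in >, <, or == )>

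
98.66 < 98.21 False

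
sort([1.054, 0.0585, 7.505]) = [0.0585, 1.054, 7.505]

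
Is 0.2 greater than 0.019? Yes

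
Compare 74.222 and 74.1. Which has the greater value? 74.222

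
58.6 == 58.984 False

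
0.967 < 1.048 True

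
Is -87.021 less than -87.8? No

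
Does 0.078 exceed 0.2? No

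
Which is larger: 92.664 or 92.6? 92.664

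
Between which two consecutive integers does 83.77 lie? 83 and 84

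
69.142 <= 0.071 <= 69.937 False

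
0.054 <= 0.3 True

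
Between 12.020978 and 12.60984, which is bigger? 12.60984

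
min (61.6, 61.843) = 61.6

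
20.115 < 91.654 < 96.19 True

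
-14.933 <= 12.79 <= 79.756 True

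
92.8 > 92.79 True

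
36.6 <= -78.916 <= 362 False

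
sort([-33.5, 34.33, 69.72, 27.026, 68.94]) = [-33.5, 27.026, 34.33, 68.94, 69.72]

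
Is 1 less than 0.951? No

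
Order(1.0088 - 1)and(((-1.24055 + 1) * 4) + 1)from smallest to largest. (1.0088 - 1), (((-1.24055 + 1) * 4) + 1)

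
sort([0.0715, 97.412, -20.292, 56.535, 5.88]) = [-20.292, 0.0715, 5.88, 56.535, 97.412]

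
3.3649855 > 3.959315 False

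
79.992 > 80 False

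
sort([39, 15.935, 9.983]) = [9.983, 15.935, 39]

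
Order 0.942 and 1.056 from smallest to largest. 0.942, 1.056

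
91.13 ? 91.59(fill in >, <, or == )<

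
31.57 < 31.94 True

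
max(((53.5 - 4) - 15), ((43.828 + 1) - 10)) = 34.828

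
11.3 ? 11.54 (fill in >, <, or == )<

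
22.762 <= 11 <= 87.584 False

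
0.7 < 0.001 False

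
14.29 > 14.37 False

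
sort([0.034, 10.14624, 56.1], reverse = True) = [56.1, 10.14624, 0.034]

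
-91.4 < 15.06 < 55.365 True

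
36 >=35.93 True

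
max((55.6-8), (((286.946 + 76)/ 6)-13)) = 47.6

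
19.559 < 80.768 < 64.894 False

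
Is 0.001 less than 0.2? Yes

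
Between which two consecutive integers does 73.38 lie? 73 and 74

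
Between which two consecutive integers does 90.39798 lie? 90 and 91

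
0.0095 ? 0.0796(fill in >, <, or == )<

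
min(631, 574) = 574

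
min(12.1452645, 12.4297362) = 12.1452645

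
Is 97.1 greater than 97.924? No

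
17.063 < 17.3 True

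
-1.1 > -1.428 True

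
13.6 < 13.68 True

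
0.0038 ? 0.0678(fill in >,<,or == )<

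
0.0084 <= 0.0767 True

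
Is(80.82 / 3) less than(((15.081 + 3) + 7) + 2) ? Yes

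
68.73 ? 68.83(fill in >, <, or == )<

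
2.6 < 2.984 True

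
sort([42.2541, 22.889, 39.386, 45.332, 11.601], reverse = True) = [45.332, 42.2541, 39.386, 22.889, 11.601]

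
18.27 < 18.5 True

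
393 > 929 False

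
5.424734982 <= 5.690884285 True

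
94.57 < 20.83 False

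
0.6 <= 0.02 False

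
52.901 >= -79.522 True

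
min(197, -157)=-157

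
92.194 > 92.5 False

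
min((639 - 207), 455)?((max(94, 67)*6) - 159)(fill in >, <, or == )>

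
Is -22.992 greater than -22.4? No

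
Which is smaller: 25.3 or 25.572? 25.3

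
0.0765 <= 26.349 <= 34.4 True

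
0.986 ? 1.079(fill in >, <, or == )<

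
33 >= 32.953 True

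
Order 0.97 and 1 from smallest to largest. 0.97,1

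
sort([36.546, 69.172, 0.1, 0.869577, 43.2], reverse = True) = [69.172, 43.2, 36.546, 0.869577, 0.1]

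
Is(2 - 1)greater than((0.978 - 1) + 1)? Yes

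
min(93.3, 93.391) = 93.3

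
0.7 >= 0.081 True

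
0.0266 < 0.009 False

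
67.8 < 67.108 False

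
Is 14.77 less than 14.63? No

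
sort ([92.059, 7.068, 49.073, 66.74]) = [7.068, 49.073, 66.74, 92.059]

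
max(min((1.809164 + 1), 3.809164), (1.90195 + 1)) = 2.90195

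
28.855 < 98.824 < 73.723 False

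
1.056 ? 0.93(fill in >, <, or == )>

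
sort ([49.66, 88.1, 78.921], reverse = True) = [88.1, 78.921, 49.66]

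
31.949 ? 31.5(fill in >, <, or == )>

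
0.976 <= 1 True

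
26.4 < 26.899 True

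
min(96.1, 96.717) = 96.1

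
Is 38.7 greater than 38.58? Yes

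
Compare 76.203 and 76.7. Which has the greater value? 76.7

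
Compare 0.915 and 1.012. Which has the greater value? 1.012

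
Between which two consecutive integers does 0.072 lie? 0 and 1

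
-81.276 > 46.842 False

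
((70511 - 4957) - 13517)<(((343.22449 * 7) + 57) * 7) False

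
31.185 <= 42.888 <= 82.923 True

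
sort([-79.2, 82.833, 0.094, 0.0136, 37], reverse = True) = [82.833, 37, 0.094, 0.0136, -79.2]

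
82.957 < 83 True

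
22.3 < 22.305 True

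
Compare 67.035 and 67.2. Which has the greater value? 67.2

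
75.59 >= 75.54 True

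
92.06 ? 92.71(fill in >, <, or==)<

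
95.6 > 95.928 False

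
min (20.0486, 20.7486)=20.0486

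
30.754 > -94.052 True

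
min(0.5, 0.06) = 0.06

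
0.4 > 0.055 True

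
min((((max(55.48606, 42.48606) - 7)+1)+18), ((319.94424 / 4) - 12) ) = 67.48606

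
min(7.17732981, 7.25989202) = 7.17732981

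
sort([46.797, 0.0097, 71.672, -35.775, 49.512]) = [-35.775, 0.0097, 46.797, 49.512, 71.672]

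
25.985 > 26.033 False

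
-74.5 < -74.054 True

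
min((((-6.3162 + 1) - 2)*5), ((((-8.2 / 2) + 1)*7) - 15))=-36.7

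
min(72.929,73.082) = 72.929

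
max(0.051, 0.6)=0.6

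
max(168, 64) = 168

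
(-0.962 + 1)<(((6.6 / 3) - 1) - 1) True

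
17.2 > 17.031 True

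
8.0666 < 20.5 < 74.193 True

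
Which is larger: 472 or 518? 518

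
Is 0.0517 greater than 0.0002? Yes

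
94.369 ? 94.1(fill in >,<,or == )>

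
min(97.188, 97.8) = 97.188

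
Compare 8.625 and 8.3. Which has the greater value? 8.625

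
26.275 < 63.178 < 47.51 False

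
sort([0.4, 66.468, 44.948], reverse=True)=[66.468, 44.948, 0.4]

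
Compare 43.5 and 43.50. They are equal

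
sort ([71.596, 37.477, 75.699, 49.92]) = [37.477, 49.92, 71.596, 75.699]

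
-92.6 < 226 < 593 True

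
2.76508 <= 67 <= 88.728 True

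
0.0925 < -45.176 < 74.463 False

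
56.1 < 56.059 False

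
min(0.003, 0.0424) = 0.003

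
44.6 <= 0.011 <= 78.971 False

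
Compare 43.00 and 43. They are equal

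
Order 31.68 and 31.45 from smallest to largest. 31.45, 31.68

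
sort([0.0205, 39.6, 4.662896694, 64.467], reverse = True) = [64.467, 39.6, 4.662896694, 0.0205]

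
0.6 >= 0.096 True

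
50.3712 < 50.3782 True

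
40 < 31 False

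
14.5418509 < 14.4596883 False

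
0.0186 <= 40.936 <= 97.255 True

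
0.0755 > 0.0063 True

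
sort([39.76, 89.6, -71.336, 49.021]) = [-71.336, 39.76, 49.021, 89.6]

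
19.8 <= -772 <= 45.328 False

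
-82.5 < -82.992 False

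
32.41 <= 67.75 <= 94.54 True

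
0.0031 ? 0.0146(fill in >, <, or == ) <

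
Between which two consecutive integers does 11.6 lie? 11 and 12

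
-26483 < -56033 False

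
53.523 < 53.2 False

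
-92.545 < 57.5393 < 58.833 True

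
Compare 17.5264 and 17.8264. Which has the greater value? 17.8264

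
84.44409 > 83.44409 True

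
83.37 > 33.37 True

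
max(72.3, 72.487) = 72.487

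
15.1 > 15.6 False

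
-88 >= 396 False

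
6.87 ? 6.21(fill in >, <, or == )>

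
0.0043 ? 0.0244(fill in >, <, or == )<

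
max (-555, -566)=-555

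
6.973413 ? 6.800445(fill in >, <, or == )>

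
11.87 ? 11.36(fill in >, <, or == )>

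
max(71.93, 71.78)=71.93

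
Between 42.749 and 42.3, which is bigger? 42.749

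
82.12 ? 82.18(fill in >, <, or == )<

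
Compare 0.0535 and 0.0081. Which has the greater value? 0.0535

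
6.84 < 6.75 False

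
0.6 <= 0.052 False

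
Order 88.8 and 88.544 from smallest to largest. 88.544, 88.8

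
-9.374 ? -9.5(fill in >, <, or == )>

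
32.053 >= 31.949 True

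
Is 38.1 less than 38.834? Yes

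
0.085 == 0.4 False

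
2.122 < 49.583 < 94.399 True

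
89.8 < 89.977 True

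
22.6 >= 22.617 False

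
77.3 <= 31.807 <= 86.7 False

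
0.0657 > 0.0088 True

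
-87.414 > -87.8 True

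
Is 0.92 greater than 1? No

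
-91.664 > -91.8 True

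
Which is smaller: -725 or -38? -725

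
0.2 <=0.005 False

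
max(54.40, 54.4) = 54.4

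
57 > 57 False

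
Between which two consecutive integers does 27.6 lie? 27 and 28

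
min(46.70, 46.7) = 46.70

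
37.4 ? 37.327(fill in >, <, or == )>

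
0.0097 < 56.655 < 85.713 True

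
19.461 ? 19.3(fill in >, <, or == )>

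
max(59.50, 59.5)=59.5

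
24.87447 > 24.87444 True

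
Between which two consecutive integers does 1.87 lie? 1 and 2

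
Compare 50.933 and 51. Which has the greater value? 51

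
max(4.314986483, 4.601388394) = 4.601388394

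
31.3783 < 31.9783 True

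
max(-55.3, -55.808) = -55.3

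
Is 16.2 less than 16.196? No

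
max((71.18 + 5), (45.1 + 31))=76.18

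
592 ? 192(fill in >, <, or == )>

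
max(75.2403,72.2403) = 75.2403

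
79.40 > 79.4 False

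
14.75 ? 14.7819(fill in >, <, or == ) <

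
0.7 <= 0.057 False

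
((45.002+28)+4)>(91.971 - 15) True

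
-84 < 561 True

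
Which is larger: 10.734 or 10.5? 10.734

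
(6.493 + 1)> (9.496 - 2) False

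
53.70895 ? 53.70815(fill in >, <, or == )>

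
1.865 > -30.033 True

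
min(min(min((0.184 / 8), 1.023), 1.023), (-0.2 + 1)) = 0.023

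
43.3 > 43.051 True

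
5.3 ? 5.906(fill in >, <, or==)<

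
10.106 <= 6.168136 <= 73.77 False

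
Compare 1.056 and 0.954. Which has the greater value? 1.056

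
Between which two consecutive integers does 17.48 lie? 17 and 18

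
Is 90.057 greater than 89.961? Yes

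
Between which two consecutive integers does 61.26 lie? 61 and 62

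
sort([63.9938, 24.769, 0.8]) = [0.8, 24.769, 63.9938]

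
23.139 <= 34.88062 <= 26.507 False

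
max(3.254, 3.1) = 3.254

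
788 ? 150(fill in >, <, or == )>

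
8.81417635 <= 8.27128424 False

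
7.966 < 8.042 True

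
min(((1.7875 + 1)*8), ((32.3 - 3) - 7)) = 22.3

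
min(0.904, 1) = 0.904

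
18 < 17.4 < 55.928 False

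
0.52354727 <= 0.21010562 False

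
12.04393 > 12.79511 False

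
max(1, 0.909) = 1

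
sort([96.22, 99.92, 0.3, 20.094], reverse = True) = [99.92, 96.22, 20.094, 0.3]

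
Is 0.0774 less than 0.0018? No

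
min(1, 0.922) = 0.922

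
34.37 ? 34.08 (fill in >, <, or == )>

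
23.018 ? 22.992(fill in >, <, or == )>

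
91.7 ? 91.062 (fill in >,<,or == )>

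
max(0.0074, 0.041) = 0.041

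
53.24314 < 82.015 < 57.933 False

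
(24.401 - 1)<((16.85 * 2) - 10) True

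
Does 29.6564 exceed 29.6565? No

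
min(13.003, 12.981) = 12.981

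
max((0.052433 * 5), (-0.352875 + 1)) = 0.647125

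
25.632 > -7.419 True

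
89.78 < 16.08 False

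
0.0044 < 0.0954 True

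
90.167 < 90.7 True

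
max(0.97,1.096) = 1.096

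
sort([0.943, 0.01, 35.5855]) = [0.01, 0.943, 35.5855]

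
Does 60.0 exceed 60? No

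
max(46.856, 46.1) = 46.856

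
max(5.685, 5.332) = 5.685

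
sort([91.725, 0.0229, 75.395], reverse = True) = [91.725, 75.395, 0.0229]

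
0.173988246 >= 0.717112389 False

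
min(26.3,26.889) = 26.3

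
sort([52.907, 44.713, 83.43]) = [44.713, 52.907, 83.43]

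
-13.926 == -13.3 False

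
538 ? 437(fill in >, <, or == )>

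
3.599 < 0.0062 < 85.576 False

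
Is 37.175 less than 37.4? Yes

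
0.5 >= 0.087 True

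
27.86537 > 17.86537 True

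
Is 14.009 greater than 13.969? Yes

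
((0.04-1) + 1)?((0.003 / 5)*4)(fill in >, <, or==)>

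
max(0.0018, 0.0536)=0.0536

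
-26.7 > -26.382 False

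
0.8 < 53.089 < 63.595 True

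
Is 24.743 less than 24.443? No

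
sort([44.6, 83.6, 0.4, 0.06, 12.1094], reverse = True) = [83.6, 44.6, 12.1094, 0.4, 0.06]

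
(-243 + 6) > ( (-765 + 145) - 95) True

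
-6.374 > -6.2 False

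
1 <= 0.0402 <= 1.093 False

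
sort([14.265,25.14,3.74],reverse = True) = [25.14,14.265,3.74]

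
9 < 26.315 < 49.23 True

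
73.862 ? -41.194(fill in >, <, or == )>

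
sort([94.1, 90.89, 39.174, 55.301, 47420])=[39.174, 55.301, 90.89, 94.1, 47420]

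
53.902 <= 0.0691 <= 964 False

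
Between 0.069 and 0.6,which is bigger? 0.6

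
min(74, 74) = 74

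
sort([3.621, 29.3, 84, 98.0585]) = [3.621, 29.3, 84, 98.0585]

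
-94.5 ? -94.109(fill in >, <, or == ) <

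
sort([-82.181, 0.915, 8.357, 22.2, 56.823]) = [-82.181, 0.915, 8.357, 22.2, 56.823]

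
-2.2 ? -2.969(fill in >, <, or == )>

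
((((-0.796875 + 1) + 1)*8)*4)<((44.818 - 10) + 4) True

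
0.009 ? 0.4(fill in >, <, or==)<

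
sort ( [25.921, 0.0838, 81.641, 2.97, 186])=[0.0838, 2.97, 25.921, 81.641, 186]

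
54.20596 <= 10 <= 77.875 False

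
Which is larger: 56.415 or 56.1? 56.415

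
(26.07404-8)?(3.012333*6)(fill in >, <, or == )>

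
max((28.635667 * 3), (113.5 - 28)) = 85.907001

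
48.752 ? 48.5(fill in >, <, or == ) >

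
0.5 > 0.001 True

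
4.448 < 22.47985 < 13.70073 False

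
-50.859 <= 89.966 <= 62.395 False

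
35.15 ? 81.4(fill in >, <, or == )<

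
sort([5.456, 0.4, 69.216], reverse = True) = [69.216, 5.456, 0.4]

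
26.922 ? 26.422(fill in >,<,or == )>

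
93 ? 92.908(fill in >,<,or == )>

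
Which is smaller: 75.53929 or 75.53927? 75.53927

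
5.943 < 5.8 False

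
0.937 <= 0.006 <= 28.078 False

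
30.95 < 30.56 False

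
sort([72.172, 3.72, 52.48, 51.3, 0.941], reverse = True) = [72.172, 52.48, 51.3, 3.72, 0.941]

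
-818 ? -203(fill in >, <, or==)<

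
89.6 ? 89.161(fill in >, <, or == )>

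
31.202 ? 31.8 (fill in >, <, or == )<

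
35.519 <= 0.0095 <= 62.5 False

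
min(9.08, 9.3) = 9.08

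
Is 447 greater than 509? No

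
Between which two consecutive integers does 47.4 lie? 47 and 48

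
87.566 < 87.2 False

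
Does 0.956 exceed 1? No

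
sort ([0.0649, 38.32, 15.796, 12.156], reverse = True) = [38.32, 15.796, 12.156, 0.0649]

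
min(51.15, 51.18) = 51.15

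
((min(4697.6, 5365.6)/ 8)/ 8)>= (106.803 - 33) False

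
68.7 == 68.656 False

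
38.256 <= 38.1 False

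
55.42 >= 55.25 True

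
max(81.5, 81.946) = 81.946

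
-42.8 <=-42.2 True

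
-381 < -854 False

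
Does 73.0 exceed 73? No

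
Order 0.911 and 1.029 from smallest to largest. 0.911, 1.029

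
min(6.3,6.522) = 6.3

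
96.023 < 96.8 True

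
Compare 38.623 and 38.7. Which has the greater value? 38.7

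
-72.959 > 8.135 False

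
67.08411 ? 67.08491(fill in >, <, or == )<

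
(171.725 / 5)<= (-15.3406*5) False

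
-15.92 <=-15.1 True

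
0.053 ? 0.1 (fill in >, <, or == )<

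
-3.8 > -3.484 False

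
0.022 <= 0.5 True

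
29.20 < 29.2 False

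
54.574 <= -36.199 False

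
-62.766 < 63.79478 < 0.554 False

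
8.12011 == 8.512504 False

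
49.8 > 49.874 False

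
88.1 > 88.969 False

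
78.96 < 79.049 True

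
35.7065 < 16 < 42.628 False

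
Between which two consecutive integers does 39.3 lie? 39 and 40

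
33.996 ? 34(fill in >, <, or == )<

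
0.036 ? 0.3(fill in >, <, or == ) <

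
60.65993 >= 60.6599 True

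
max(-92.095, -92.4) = -92.095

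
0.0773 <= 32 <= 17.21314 False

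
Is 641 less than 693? Yes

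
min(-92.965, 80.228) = -92.965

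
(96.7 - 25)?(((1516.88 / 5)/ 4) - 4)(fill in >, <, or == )<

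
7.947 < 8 True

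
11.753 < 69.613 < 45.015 False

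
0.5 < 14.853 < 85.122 True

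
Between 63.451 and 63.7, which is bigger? 63.7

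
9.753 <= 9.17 False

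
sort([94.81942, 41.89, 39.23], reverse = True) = [94.81942, 41.89, 39.23]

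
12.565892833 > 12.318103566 True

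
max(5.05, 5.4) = 5.4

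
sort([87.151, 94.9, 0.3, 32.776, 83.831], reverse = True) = [94.9, 87.151, 83.831, 32.776, 0.3]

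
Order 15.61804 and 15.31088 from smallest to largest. 15.31088, 15.61804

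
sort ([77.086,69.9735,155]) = [69.9735,77.086,155]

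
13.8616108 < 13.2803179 False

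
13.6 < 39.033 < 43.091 True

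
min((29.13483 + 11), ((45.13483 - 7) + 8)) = 40.13483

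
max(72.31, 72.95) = 72.95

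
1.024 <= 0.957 False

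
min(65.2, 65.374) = 65.2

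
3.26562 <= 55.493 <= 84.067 True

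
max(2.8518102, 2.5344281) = 2.8518102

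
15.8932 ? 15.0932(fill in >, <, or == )>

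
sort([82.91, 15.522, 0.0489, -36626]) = [-36626, 0.0489, 15.522, 82.91]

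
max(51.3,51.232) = 51.3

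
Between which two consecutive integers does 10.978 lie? 10 and 11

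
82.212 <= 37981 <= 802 False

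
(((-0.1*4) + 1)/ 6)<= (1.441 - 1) True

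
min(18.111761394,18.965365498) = 18.111761394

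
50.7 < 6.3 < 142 False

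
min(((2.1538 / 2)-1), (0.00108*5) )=0.0054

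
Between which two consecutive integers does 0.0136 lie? 0 and 1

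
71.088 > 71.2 False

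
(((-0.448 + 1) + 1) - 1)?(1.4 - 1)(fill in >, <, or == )>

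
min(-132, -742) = -742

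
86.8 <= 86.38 False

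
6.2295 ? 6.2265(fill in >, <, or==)>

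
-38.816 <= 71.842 True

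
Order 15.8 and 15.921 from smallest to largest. 15.8, 15.921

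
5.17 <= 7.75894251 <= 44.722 True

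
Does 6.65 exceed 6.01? Yes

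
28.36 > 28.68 False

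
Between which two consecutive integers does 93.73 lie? 93 and 94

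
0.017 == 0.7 False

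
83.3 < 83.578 True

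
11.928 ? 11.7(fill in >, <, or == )>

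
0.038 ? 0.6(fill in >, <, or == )<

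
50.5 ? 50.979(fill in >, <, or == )<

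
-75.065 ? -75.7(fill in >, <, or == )>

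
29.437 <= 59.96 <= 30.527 False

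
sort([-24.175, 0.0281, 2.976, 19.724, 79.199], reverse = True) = [79.199, 19.724, 2.976, 0.0281, -24.175]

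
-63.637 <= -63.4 True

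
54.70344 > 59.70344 False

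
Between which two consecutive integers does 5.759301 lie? 5 and 6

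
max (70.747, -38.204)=70.747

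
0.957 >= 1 False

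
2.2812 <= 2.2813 True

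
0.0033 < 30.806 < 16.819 False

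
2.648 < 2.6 False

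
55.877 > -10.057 True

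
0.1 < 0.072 False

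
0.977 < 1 True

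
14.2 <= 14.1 False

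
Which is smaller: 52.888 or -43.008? -43.008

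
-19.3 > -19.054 False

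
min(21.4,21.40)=21.4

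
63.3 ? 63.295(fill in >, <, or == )>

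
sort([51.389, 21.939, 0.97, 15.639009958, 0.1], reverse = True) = [51.389, 21.939, 15.639009958, 0.97, 0.1]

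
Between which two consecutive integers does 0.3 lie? 0 and 1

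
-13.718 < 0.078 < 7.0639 True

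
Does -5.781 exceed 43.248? No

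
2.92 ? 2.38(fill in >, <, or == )>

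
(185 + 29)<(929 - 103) True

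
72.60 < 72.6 False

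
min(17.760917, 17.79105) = 17.760917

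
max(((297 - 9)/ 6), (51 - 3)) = 48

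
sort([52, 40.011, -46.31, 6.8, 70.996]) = [-46.31, 6.8, 40.011, 52, 70.996]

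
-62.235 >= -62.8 True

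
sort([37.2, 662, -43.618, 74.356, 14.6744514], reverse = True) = [662, 74.356, 37.2, 14.6744514, -43.618]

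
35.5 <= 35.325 False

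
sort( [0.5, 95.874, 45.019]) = [0.5, 45.019, 95.874]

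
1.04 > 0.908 True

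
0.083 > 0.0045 True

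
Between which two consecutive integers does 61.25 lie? 61 and 62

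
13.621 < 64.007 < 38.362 False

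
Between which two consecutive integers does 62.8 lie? 62 and 63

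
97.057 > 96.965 True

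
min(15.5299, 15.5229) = 15.5229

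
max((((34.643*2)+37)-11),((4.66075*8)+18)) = 95.286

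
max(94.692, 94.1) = 94.692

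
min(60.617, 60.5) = 60.5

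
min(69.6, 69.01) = 69.01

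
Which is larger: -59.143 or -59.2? -59.143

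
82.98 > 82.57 True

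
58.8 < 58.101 False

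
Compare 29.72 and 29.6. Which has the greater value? 29.72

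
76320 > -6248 True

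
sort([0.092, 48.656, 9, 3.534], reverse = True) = [48.656, 9, 3.534, 0.092]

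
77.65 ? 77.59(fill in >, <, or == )>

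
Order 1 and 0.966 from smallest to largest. 0.966, 1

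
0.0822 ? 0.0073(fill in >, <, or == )>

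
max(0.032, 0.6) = 0.6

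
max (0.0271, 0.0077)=0.0271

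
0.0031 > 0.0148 False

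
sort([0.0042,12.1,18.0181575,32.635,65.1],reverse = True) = [65.1,32.635,18.0181575,12.1,0.0042]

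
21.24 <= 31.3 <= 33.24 True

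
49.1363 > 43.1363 True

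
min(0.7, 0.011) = 0.011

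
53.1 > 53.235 False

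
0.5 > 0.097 True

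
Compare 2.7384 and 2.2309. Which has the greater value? 2.7384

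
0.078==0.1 False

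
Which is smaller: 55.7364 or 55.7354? 55.7354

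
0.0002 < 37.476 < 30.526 False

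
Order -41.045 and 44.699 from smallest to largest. -41.045, 44.699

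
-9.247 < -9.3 False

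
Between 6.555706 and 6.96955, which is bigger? 6.96955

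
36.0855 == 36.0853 False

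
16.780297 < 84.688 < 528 True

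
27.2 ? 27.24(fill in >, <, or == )<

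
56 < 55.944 False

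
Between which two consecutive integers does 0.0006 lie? 0 and 1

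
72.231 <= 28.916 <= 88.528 False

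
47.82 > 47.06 True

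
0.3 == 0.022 False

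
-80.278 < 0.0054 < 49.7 True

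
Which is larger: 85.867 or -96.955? 85.867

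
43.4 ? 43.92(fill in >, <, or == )<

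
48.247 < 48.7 True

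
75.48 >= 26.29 True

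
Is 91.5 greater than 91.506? No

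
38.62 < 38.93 True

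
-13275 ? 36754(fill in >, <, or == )<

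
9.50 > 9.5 False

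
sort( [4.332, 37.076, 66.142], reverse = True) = [66.142, 37.076, 4.332]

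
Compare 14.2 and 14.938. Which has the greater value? 14.938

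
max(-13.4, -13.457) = -13.4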